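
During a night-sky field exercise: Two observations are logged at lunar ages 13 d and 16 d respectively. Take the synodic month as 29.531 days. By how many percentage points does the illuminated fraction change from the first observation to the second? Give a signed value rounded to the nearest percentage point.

+2 pp

First observation: θ = 360°·13/29.531 = 158.5°, so f = 0.965.
Second observation: θ = 195.0°, f = 0.983.
Δf = 0.983 − 0.965 = +0.018, i.e. +2 pp.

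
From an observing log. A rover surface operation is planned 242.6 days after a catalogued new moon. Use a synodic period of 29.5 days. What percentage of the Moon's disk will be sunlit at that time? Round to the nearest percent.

42%

242.6/29.5 = 8.224 lunations, so 8 complete cycles and 6.60 d into the next.
Phase angle: θ = 360°·(6.60 d)/(29.5 d) = 80.5°.
cos 80.5° = 0.164, so f = (1 − 0.164)/2 = 0.418, so 42%.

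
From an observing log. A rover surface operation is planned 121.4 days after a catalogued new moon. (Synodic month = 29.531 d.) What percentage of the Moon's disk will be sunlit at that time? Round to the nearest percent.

121.4 d spans 4 complete synodic months (4 × 29.531 = 118.12 d) plus 3.28 d.
Elongation θ = 360° × 3.28/29.531 ≈ 39.9°.
cos 39.9° = 0.767, so f = (1 − 0.767)/2 = 0.117, so 12%.

12%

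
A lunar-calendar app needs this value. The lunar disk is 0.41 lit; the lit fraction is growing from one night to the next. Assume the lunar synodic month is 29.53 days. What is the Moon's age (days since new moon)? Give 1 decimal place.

cos θ = 1 − 2f = 0.180, giving a principal value of 79.6°.
Waxing ⇒ before full, so θ = 79.6°.
That fraction of the synodic month is 79.6/360 × 29.53 d ≈ 6.53 d.

6.5 days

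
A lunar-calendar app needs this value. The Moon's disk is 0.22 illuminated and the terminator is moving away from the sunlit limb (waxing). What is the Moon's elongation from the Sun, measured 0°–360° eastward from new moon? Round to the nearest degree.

56°

cos θ = 1 − 2f = 0.560, giving a principal value of 55.9°.
The Moon is waxing (0°–180°), so θ = 55.9° directly.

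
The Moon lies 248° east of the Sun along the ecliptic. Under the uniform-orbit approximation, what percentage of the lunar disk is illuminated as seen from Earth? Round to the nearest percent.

Half-versine of 248°: (1 − (-0.375))/2 = 0.687, i.e. 69%.

69%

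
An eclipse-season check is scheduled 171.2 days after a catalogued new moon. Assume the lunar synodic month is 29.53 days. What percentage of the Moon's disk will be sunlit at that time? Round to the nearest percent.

171.2 d spans 5 complete synodic months (5 × 29.53 = 147.65 d) plus 23.55 d.
Elongation θ = 360° × 23.55/29.53 ≈ 287.1°.
Illuminated fraction = (1 − cos 287.1°)/2 = (1 − 0.294)/2 ≈ 0.353, so 35%.

35%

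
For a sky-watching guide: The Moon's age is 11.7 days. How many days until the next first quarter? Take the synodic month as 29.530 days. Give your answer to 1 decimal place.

First quarter is 0.25 of the way through the cycle: age 0.25 × 29.530 = 7.383 d.
Already past this cycle's first quarter; the next is at 7.383 + 29.530 = 36.913 d, so 36.913 − 11.7 = 25.213 days.

25.2 days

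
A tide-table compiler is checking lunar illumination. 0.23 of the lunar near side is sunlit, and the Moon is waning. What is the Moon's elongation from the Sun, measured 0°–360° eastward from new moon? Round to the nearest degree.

303°

From f = (1 − cos θ)/2: cos θ = 1 − 2×0.23 = 0.540; arccos → 57.3°.
Waning ⇒ past full, so θ = 360° − 57.3° = 302.7°.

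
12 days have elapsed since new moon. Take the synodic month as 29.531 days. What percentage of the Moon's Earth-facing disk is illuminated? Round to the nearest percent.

The Moon has covered 12/29.531 of its cycle, so θ ≈ 360° × 12/29.531 = 146.3°.
cos 146.3° = (-0.832), so f = (1 − (-0.832))/2 = 0.916, so 92%.

92%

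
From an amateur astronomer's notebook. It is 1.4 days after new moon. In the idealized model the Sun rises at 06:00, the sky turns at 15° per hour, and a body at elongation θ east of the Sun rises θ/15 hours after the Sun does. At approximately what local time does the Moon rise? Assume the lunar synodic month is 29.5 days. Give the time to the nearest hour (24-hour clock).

The Moon has covered 1.4/29.5 of its cycle, so θ ≈ 360° × 1.4/29.5 = 17.1°.
The Moon trails the Sun by θ/15 = 17.1/15 ≈ 1.14 hours.
06:00 + 1.14 h ≈ 07:08 → 07:00 to the nearest hour.

07:00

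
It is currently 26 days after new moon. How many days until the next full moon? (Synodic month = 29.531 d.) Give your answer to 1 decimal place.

Full moon occurs at elongation 180°, i.e. at age 29.531 × 180/360 = 14.765 d.
This lunation's full moon (14.765 d) has passed, so add one period: 44.296 − 26 = 18.296 days.

18.3 days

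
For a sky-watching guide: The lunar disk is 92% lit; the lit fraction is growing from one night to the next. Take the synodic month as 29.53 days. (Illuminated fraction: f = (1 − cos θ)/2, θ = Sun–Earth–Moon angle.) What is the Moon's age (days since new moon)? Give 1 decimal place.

From f = (1 − cos θ)/2: cos θ = 1 − 2×0.92 = -0.840; arccos → 147.1°.
The Moon is waxing (0°–180°), so θ = 147.1° directly.
That fraction of the synodic month is 147.1/360 × 29.53 d ≈ 12.07 d.

12.1 days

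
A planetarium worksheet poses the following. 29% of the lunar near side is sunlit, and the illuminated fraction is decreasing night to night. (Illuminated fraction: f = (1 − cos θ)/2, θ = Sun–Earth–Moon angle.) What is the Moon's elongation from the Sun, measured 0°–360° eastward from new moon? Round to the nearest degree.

Invert f = (1 − cos θ)/2 to get cos θ = 1 − 2(0.29) = 0.420, hence θ₀ = arccos 0.420 = 65.2°.
Waning ⇒ past full, so θ = 360° − 65.2° = 294.8°.

295°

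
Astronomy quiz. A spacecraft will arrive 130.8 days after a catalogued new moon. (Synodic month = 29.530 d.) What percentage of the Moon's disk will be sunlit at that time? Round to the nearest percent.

130.8/29.530 = 4.429 lunations, so 4 complete cycles and 12.68 d into the next.
Phase angle: θ = 360°·(12.68 d)/(29.530 d) = 154.6°.
With cos θ = (-0.903), the lit fraction is (1 − (-0.903))/2 ≈ 0.952, so 95%.

95%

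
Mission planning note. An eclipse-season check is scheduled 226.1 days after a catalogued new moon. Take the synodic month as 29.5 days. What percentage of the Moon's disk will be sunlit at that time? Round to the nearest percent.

76%

226.1/29.5 = 7.664 lunations, so 7 complete cycles and 19.60 d into the next.
Phase angle: θ = 360°·(19.60 d)/(29.5 d) = 239.2°.
With cos θ = (-0.512), the lit fraction is (1 − (-0.512))/2 ≈ 0.756, so 76%.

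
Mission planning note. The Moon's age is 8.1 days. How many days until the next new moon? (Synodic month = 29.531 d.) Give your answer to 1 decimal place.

One full lunation from the last new moon is 29.531 d; remaining = 29.531 − 8.1 = 21.431 d.

21.4 days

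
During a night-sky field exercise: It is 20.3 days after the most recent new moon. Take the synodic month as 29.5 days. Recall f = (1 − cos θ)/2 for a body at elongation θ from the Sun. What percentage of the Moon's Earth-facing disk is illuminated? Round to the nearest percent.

The Moon has covered 20.3/29.5 of its cycle, so θ ≈ 360° × 20.3/29.5 = 247.7°.
With cos θ = (-0.379), the lit fraction is (1 − (-0.379))/2 ≈ 0.689, so 69%.

69%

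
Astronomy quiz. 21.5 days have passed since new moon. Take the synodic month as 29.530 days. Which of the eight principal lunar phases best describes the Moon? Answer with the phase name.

last quarter

θ ≈ 360° × 21.5/29.530 = 262°, which falls in the last quarter sector.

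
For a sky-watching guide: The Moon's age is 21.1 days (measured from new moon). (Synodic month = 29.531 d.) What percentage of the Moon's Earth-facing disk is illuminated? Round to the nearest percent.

61%

Phase angle: θ = 360°·(21.1 d)/(29.531 d) = 257.2°.
Illuminated fraction = (1 − cos 257.2°)/2 = (1 − (-0.221))/2 ≈ 0.611, so 61%.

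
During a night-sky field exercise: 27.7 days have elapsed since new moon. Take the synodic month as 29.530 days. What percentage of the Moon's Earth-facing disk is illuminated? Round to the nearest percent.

The Moon has covered 27.7/29.530 of its cycle, so θ ≈ 360° × 27.7/29.530 = 337.7°.
cos 337.7° = 0.925, so f = (1 − 0.925)/2 = 0.037, so 4%.

4%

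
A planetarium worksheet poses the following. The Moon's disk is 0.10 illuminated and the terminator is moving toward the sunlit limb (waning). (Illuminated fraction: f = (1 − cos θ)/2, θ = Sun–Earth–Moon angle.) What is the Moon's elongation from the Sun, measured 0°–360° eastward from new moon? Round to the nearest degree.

From f = (1 − cos θ)/2: cos θ = 1 − 2×0.10 = 0.800; arccos → 36.9°.
A waning Moon lies in 180°–360°, so θ = 360° − 36.9° = 323.1°.

323°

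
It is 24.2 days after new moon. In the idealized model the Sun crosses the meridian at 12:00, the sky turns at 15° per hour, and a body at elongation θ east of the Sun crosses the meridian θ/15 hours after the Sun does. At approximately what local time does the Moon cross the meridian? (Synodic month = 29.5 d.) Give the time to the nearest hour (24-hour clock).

08:00

Phase angle: θ = 360°·(24.2 d)/(29.5 d) = 295.3°.
Delay after the Sun = 295.3° / (15°/h) ≈ 19.69 h.
12:00 + 19.69 h ≈ 07:41 → 08:00 to the nearest hour.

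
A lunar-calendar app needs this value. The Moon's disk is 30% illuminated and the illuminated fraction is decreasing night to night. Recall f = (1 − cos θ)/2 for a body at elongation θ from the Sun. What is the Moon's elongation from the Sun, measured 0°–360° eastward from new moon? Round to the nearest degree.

294°

Invert f = (1 − cos θ)/2 to get cos θ = 1 − 2(0.30) = 0.400, hence θ₀ = arccos 0.400 = 66.4°.
Since the Moon is past full (waning), take the reflex angle: θ = 360° − 66.4° = 293.6°.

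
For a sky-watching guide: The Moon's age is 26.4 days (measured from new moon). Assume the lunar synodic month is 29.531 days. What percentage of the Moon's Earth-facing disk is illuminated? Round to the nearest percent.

Elongation θ = 360° × 26.4/29.531 ≈ 321.8°.
With cos θ = 0.786, the lit fraction is (1 − 0.786)/2 ≈ 0.107, so 11%.

11%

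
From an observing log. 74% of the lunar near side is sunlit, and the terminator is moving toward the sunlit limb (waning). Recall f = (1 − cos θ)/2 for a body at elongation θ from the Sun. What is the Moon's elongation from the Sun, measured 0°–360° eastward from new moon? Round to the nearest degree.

Invert f = (1 − cos θ)/2 to get cos θ = 1 − 2(0.74) = -0.480, hence θ₀ = arccos -0.480 = 118.7°.
Waning ⇒ past full, so θ = 360° − 118.7° = 241.3°.

241°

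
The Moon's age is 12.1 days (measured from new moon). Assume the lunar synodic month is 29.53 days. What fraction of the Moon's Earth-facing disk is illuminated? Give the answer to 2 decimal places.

Elongation θ = 360° × 12.1/29.53 ≈ 147.5°.
cos 147.5° = (-0.843), so f = (1 − (-0.843))/2 = 0.922.

0.92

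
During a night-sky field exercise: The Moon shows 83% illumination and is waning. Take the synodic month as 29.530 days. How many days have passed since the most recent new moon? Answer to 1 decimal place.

18.8 days

Invert f = (1 − cos θ)/2 to get cos θ = 1 − 2(0.83) = -0.660, hence θ₀ = arccos -0.660 = 131.3°.
Waning ⇒ past full, so θ = 360° − 131.3° = 228.7°.
That fraction of the synodic month is 228.7/360 × 29.530 d ≈ 18.76 d.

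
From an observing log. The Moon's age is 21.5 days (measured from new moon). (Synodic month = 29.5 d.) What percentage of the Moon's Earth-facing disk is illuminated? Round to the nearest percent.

57%

The Moon has covered 21.5/29.5 of its cycle, so θ ≈ 360° × 21.5/29.5 = 262.4°.
cos 262.4° = (-0.133), so f = (1 − (-0.133))/2 = 0.566, so 57%.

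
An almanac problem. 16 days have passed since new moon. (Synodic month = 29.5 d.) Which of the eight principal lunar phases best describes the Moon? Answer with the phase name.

full moon

θ ≈ 360° × 16/29.5 = 195°, which falls in the full moon sector.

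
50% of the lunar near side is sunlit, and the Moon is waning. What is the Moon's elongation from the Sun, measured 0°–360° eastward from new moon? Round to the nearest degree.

From f = (1 − cos θ)/2: cos θ = 1 − 2×0.50 = 0.000; arccos → 90.0°.
A waning Moon lies in 180°–360°, so θ = 360° − 90.0° = 270.0°.

270°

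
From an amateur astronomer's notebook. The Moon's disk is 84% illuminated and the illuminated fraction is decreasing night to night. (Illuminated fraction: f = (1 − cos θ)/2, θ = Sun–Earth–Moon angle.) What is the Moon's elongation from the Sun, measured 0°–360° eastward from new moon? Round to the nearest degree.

227°

Invert f = (1 − cos θ)/2 to get cos θ = 1 − 2(0.84) = -0.680, hence θ₀ = arccos -0.680 = 132.8°.
Waning ⇒ past full, so θ = 360° − 132.8° = 227.2°.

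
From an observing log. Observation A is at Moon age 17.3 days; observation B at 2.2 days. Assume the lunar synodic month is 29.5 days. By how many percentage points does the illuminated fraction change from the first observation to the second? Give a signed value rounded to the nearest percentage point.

-87 pp

θ₁ = 360° × 17.3/29.5 = 211.1°, f₁ = (1 − cos θ₁)/2 = 0.928.
θ₂ = 360° × 2.2/29.5 = 26.8°, f₂ = (1 − cos θ₂)/2 = 0.054.
Change = f₂ − f₁ = -0.874 → -87 percentage points.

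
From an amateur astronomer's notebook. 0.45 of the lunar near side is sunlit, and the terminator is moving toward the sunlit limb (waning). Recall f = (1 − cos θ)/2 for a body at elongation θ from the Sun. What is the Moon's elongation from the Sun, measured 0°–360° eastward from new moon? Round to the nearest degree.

276°

From f = (1 − cos θ)/2: cos θ = 1 − 2×0.45 = 0.100; arccos → 84.3°.
A waning Moon lies in 180°–360°, so θ = 360° − 84.3° = 275.7°.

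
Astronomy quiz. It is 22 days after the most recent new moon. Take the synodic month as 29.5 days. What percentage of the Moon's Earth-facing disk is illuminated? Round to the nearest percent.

51%

Elongation θ = 360° × 22/29.5 ≈ 268.5°.
With cos θ = (-0.027), the lit fraction is (1 − (-0.027))/2 ≈ 0.513, so 51%.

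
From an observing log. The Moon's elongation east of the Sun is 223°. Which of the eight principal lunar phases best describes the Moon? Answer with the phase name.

The waning gibbous sector spans roughly 202°–248°; 223° falls inside it.

waning gibbous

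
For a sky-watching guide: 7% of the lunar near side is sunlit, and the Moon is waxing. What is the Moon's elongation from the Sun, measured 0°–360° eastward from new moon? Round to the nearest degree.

Invert f = (1 − cos θ)/2 to get cos θ = 1 − 2(0.07) = 0.860, hence θ₀ = arccos 0.860 = 30.7°.
Waxing ⇒ before full, so θ = 30.7°.

31°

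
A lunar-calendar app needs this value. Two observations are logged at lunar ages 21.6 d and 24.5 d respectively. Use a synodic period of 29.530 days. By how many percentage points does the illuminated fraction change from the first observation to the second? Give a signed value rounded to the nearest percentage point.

-30 pp

First observation: θ = 360°·21.6/29.530 = 263.3°, so f = 0.558.
Second observation: θ = 298.7°, f = 0.260.
Δf = 0.260 − 0.558 = -0.298, i.e. -30 pp.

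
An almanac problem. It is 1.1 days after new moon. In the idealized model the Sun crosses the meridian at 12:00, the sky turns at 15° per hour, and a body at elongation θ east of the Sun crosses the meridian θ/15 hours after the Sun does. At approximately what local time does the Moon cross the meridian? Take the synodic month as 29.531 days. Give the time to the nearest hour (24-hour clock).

13:00

Elongation θ = 360° × 1.1/29.531 ≈ 13.4°.
Delay after the Sun = 13.4° / (15°/h) ≈ 0.89 h.
12:00 + 0.89 h ≈ 12:54 → 13:00 to the nearest hour.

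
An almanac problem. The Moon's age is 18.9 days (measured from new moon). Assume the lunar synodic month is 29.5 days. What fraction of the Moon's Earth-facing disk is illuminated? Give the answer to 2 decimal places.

0.82

Elongation θ = 360° × 18.9/29.5 ≈ 230.6°.
cos 230.6° = (-0.634), so f = (1 − (-0.634))/2 = 0.817.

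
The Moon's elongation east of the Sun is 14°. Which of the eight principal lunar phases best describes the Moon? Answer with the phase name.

The new moon sector spans roughly -22°–22°; 14° falls inside it.

new moon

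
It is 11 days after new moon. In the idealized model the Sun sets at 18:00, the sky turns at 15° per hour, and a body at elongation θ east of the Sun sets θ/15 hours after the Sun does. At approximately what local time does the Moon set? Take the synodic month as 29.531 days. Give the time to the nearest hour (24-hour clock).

03:00

Phase angle: θ = 360°·(11 d)/(29.531 d) = 134.1°.
At 15° of sky rotation per hour, 134.1° corresponds to a 8.94 h lag.
18:00 + 8.94 h ≈ 02:56 → 03:00 to the nearest hour.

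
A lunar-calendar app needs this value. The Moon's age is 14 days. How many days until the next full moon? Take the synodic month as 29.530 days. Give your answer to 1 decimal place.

Full moon occurs at elongation 180°, i.e. at age 29.530 × 180/360 = 14.765 d.
That is 14.765 − 14 = 0.765 days ahead.

0.8 days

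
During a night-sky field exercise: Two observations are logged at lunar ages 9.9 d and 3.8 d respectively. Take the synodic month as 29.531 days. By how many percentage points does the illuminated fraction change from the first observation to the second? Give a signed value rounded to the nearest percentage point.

-60 percentage points

First observation: θ = 360°·9.9/29.531 = 120.7°, so f = 0.755.
Second observation: θ = 46.3°, f = 0.155.
Δf = 0.155 − 0.755 = -0.600, i.e. -60 pp.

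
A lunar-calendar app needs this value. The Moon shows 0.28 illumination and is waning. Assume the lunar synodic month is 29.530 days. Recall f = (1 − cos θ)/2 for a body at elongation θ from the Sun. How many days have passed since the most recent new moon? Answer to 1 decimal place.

Invert f = (1 − cos θ)/2 to get cos θ = 1 − 2(0.28) = 0.440, hence θ₀ = arccos 0.440 = 63.9°.
A waning Moon lies in 180°–360°, so θ = 360° − 63.9° = 296.1°.
That fraction of the synodic month is 296.1/360 × 29.530 d ≈ 24.29 d.

24.3 days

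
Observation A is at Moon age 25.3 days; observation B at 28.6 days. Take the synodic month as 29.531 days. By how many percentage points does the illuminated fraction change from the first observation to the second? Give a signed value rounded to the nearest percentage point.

-18 percentage points

θ₁ = 360° × 25.3/29.531 = 308.4°, f₁ = (1 − cos θ₁)/2 = 0.189.
θ₂ = 360° × 28.6/29.531 = 348.7°, f₂ = (1 − cos θ₂)/2 = 0.010.
Change = f₂ − f₁ = -0.180 → -18 percentage points.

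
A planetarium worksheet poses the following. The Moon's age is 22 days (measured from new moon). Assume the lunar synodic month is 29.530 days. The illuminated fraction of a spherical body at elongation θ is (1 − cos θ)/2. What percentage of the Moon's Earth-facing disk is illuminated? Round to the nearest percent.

Elongation θ = 360° × 22/29.530 ≈ 268.2°.
cos 268.2° = (-0.031), so f = (1 − (-0.031))/2 = 0.516, so 52%.

52%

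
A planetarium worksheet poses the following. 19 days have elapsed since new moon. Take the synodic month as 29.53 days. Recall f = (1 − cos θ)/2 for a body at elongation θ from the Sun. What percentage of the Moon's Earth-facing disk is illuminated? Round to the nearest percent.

Elongation θ = 360° × 19/29.53 ≈ 231.6°.
With cos θ = (-0.621), the lit fraction is (1 − (-0.621))/2 ≈ 0.810, so 81%.

81%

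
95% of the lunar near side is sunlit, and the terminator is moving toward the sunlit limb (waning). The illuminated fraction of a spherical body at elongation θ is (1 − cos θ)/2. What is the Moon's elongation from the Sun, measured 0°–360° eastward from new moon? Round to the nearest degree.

206°

From f = (1 − cos θ)/2: cos θ = 1 − 2×0.95 = -0.900; arccos → 154.2°.
Since the Moon is past full (waning), take the reflex angle: θ = 360° − 154.2° = 205.8°.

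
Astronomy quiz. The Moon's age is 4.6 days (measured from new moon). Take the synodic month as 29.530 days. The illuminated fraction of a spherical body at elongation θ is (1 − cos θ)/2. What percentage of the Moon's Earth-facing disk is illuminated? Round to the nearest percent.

Elongation θ = 360° × 4.6/29.530 ≈ 56.1°.
cos 56.1° = 0.558, so f = (1 − 0.558)/2 = 0.221, so 22%.

22%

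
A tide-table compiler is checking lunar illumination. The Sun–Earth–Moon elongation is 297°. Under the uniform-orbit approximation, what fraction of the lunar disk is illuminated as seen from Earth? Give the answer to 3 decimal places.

0.273

cos 297° = 0.454, so f = (1 − 0.454)/2 = 0.273.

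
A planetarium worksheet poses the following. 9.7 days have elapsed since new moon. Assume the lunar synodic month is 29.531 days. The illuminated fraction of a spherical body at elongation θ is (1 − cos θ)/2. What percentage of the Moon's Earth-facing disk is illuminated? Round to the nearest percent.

The Moon has covered 9.7/29.531 of its cycle, so θ ≈ 360° × 9.7/29.531 = 118.2°.
Illuminated fraction = (1 − cos 118.2°)/2 = (1 − (-0.473))/2 ≈ 0.737, so 74%.

74%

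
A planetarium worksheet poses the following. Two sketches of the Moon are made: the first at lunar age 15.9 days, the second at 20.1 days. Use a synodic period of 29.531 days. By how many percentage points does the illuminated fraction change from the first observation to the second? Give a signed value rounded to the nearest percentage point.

θ₁ = 360° × 15.9/29.531 = 193.8°, f₁ = (1 − cos θ₁)/2 = 0.986.
θ₂ = 360° × 20.1/29.531 = 245.0°, f₂ = (1 − cos θ₂)/2 = 0.711.
Change = f₂ − f₁ = -0.274 → -27 percentage points.

-27 percentage points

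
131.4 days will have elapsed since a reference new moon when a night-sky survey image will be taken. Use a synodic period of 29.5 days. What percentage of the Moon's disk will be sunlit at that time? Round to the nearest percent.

98%

131.4/29.5 = 4.454 lunations, so 4 complete cycles and 13.40 d into the next.
The Moon has covered 13.40/29.5 of its cycle, so θ ≈ 360° × 13.40/29.5 = 163.5°.
With cos θ = (-0.959), the lit fraction is (1 − (-0.959))/2 ≈ 0.979, so 98%.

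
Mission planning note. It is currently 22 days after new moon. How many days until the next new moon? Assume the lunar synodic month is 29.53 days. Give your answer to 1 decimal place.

The next new moon completes the synodic month: 29.53 − 22 = 7.530 days.

7.5 days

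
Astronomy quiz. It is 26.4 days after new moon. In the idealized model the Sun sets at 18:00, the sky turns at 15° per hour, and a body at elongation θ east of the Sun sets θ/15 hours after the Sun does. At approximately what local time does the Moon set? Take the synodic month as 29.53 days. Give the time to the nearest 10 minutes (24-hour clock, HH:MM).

15:30

Phase angle: θ = 360°·(26.4 d)/(29.53 d) = 321.8°.
Delay after the Sun = 321.8° / (15°/h) ≈ 21.46 h.
18:00 + 21.456 h ≈ 15:27 → 15:30 to the nearest ten minutes.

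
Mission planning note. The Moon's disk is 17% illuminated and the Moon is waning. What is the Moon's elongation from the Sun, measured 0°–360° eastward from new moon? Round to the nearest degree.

311°

Invert f = (1 − cos θ)/2 to get cos θ = 1 − 2(0.17) = 0.660, hence θ₀ = arccos 0.660 = 48.7°.
Since the Moon is past full (waning), take the reflex angle: θ = 360° − 48.7° = 311.3°.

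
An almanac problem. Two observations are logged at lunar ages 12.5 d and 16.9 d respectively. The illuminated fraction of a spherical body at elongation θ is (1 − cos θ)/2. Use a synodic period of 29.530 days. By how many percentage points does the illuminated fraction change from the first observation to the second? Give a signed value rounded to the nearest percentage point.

+1 percentage points

First observation: θ = 360°·12.5/29.530 = 152.4°, so f = 0.943.
Second observation: θ = 206.0°, f = 0.949.
Δf = 0.949 − 0.943 = +0.006, i.e. +1 pp.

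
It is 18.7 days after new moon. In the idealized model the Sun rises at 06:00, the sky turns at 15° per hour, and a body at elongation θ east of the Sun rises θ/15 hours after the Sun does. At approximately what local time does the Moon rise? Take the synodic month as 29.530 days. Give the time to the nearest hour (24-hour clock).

21:00

The Moon has covered 18.7/29.530 of its cycle, so θ ≈ 360° × 18.7/29.530 = 228.0°.
At 15° of sky rotation per hour, 228.0° corresponds to a 15.20 h lag.
06:00 + 15.20 h ≈ 21:12 → 21:00 to the nearest hour.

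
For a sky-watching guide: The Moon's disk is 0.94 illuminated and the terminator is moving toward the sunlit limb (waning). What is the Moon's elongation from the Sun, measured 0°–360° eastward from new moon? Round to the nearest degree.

From f = (1 − cos θ)/2: cos θ = 1 − 2×0.94 = -0.880; arccos → 151.6°.
Waning ⇒ past full, so θ = 360° − 151.6° = 208.4°.

208°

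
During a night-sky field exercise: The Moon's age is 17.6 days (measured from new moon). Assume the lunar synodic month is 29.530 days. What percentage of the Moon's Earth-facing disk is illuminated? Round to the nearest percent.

Phase angle: θ = 360°·(17.6 d)/(29.530 d) = 214.6°.
With cos θ = (-0.824), the lit fraction is (1 − (-0.824))/2 ≈ 0.912, so 91%.

91%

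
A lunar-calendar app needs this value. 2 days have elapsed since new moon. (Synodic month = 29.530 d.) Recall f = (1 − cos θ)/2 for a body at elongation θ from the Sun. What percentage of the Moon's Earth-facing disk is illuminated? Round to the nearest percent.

4%

The Moon has covered 2/29.530 of its cycle, so θ ≈ 360° × 2/29.530 = 24.4°.
With cos θ = 0.911, the lit fraction is (1 − 0.911)/2 ≈ 0.045, so 4%.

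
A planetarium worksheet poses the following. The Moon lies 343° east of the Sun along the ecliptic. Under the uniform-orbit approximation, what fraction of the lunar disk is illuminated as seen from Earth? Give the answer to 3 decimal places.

cos 343° = 0.956, so f = (1 − 0.956)/2 = 0.022.

0.022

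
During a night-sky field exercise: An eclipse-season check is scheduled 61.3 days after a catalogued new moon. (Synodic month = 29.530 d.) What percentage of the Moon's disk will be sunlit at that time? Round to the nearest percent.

Reduce mod P: 61.3 − 2×29.530 = 2.24 d into the current lunation.
Phase angle: θ = 360°·(2.24 d)/(29.530 d) = 27.3°.
Illuminated fraction = (1 − cos 27.3°)/2 = (1 − 0.889)/2 ≈ 0.056, so 6%.

6%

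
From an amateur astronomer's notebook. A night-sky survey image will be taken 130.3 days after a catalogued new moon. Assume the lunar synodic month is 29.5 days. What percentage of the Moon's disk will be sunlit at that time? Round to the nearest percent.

Reduce mod P: 130.3 − 4×29.5 = 12.30 d into the current lunation.
Phase angle: θ = 360°·(12.30 d)/(29.5 d) = 150.1°.
Illuminated fraction = (1 − cos 150.1°)/2 = (1 − (-0.867))/2 ≈ 0.933, so 93%.

93%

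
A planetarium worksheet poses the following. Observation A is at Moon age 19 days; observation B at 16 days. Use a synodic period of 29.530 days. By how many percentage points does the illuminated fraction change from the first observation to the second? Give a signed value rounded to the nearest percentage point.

θ₁ = 360° × 19/29.530 = 231.6°, f₁ = (1 − cos θ₁)/2 = 0.810.
θ₂ = 360° × 16/29.530 = 195.1°, f₂ = (1 − cos θ₂)/2 = 0.983.
Change = f₂ − f₁ = +0.172 → +17 percentage points.

+17 pp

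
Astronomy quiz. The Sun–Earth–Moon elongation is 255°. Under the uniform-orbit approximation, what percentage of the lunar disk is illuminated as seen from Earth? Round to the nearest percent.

Half-versine of 255°: (1 − (-0.259))/2 = 0.629, i.e. 63%.

63%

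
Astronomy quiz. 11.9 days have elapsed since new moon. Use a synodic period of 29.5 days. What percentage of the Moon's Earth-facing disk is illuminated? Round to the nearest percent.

91%

Elongation θ = 360° × 11.9/29.5 ≈ 145.2°.
Illuminated fraction = (1 − cos 145.2°)/2 = (1 − (-0.821))/2 ≈ 0.911, so 91%.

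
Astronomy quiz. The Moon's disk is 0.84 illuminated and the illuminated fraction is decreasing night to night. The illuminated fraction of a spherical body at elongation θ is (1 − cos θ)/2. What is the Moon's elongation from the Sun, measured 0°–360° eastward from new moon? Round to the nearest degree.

From f = (1 − cos θ)/2: cos θ = 1 − 2×0.84 = -0.680; arccos → 132.8°.
Waning ⇒ past full, so θ = 360° − 132.8° = 227.2°.

227°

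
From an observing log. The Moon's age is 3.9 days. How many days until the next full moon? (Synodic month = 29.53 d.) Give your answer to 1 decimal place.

Full moon occurs at elongation 180°, i.e. at age 29.53 × 180/360 = 14.765 d.
That is 14.765 − 3.9 = 10.865 days ahead.

10.9 days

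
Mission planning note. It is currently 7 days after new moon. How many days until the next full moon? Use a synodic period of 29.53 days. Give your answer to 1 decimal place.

Full moon is 0.5 of the way through the cycle: age 0.5 × 29.53 = 14.765 d.
So 7.765 days remain (14.765 − 7).

7.8 days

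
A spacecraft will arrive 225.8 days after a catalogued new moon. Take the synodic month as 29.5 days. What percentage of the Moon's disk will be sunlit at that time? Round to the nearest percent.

78%

Reduce mod P: 225.8 − 7×29.5 = 19.30 d into the current lunation.
Phase angle: θ = 360°·(19.30 d)/(29.5 d) = 235.5°.
With cos θ = (-0.566), the lit fraction is (1 − (-0.566))/2 ≈ 0.783, so 78%.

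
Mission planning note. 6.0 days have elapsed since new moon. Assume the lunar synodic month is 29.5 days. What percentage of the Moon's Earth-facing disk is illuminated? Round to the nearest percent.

Phase angle: θ = 360°·(6.0 d)/(29.5 d) = 73.2°.
With cos θ = 0.289, the lit fraction is (1 − 0.289)/2 ≈ 0.356, so 36%.

36%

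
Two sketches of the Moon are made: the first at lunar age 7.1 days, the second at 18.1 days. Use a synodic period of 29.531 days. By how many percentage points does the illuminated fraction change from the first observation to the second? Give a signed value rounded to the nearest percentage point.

+41 percentage points

First observation: θ = 360°·7.1/29.531 = 86.6°, so f = 0.470.
Second observation: θ = 220.6°, f = 0.879.
Δf = 0.879 − 0.470 = +0.409, i.e. +41 pp.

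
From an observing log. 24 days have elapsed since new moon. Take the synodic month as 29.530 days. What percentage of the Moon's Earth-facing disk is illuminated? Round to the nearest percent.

31%

Elongation θ = 360° × 24/29.530 ≈ 292.6°.
With cos θ = 0.384, the lit fraction is (1 − 0.384)/2 ≈ 0.308, so 31%.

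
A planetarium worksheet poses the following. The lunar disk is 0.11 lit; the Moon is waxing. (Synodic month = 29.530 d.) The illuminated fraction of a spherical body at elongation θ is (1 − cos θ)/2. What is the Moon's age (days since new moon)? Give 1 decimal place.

Invert f = (1 − cos θ)/2 to get cos θ = 1 − 2(0.11) = 0.780, hence θ₀ = arccos 0.780 = 38.7°.
Before full moon the principal value applies: θ = 38.7°.
Age = 29.530 × 38.7°/360° ≈ 3.18 days.

3.2 days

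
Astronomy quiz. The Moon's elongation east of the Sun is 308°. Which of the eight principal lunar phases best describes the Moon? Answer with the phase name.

308° lies in the waning crescent sector of the 8-phase cycle.

waning crescent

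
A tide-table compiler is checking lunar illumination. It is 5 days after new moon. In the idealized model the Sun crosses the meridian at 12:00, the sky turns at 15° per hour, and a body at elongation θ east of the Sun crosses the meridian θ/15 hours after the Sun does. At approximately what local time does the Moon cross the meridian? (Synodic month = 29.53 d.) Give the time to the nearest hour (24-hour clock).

Phase angle: θ = 360°·(5 d)/(29.53 d) = 61.0°.
Delay after the Sun = 61.0° / (15°/h) ≈ 4.06 h.
12:00 + 4.06 h ≈ 16:04 → 16:00 to the nearest hour.

16:00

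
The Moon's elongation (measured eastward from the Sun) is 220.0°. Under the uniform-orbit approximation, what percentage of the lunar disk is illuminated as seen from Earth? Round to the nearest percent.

f = (1 − cos 220.0°)/2 = (1 − (-0.766))/2 ≈ 0.883, i.e. 88%.

88%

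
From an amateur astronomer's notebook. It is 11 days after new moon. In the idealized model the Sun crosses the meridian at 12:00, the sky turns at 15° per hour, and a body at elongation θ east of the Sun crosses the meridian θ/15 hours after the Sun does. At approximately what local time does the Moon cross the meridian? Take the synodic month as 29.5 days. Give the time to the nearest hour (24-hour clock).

21:00

The Moon has covered 11/29.5 of its cycle, so θ ≈ 360° × 11/29.5 = 134.2°.
The Moon trails the Sun by θ/15 = 134.2/15 ≈ 8.95 hours.
12:00 + 8.95 h ≈ 20:57 → 21:00 to the nearest hour.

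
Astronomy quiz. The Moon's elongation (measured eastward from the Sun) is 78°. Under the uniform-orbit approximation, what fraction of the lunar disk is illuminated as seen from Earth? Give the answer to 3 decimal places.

0.396

cos 78° = 0.208, so f = (1 − 0.208)/2 = 0.396.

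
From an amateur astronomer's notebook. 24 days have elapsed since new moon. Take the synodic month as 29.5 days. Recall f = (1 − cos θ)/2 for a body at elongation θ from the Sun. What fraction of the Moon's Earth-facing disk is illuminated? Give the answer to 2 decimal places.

Elongation θ = 360° × 24/29.5 ≈ 292.9°.
Illuminated fraction = (1 − cos 292.9°)/2 = (1 − 0.389)/2 ≈ 0.306.

0.31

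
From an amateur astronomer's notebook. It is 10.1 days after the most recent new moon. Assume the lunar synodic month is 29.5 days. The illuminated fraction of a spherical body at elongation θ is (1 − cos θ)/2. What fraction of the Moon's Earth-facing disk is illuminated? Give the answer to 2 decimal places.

Elongation θ = 360° × 10.1/29.5 ≈ 123.3°.
cos 123.3° = (-0.548), so f = (1 − (-0.548))/2 = 0.774.

0.77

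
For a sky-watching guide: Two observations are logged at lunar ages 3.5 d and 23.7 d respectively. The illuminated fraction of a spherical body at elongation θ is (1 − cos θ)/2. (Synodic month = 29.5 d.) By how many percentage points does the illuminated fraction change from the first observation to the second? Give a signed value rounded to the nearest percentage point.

First observation: θ = 360°·3.5/29.5 = 42.7°, so f = 0.133.
Second observation: θ = 289.2°, f = 0.335.
Δf = 0.335 − 0.133 = +0.203, i.e. +20 pp.

+20 pp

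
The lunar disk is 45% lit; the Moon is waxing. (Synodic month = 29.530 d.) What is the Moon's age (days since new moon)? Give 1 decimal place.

6.9 days

Invert f = (1 − cos θ)/2 to get cos θ = 1 − 2(0.45) = 0.100, hence θ₀ = arccos 0.100 = 84.3°.
Before full moon the principal value applies: θ = 84.3°.
At 360°/29.530 d per day, 84.3° corresponds to 6.91 days.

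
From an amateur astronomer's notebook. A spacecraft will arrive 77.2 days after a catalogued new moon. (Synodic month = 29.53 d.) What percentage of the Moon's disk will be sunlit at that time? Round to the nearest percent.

88%

77.2/29.53 = 2.614 lunations, so 2 complete cycles and 18.14 d into the next.
Elongation θ = 360° × 18.14/29.53 ≈ 221.1°.
cos 221.1° = (-0.753), so f = (1 − (-0.753))/2 = 0.877, so 88%.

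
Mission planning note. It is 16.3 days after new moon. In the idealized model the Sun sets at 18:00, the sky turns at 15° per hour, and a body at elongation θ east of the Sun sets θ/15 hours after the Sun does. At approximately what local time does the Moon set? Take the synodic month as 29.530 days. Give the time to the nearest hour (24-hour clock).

07:00

The Moon has covered 16.3/29.530 of its cycle, so θ ≈ 360° × 16.3/29.530 = 198.7°.
At 15° of sky rotation per hour, 198.7° corresponds to a 13.25 h lag.
18:00 + 13.25 h ≈ 07:15 → 07:00 to the nearest hour.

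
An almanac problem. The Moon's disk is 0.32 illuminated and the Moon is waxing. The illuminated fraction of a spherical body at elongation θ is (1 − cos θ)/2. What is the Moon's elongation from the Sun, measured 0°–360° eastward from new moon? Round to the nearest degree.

cos θ = 1 − 2f = 0.360, giving a principal value of 68.9°.
Before full moon the principal value applies: θ = 68.9°.

69°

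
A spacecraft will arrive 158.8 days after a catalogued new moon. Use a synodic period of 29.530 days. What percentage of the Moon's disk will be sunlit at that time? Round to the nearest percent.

158.8/29.530 = 5.378 lunations, so 5 complete cycles and 11.15 d into the next.
Phase angle: θ = 360°·(11.15 d)/(29.530 d) = 135.9°.
Illuminated fraction = (1 − cos 135.9°)/2 = (1 − (-0.718))/2 ≈ 0.859, so 86%.

86%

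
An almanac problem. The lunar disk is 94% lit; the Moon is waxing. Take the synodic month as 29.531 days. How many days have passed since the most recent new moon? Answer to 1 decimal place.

cos θ = 1 − 2f = -0.880, giving a principal value of 151.6°.
Waxing ⇒ before full, so θ = 151.6°.
Age = 29.531 × 151.6°/360° ≈ 12.44 days.

12.4 days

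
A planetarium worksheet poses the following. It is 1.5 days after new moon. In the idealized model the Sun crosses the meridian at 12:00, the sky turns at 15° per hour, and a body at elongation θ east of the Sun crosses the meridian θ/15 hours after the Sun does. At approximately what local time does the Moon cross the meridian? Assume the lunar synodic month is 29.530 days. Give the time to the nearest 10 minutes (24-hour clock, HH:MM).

Phase angle: θ = 360°·(1.5 d)/(29.530 d) = 18.3°.
Delay after the Sun = 18.3° / (15°/h) ≈ 1.22 h.
12:00 + 1.219 h ≈ 13:13 → 13:10 to the nearest ten minutes.

13:10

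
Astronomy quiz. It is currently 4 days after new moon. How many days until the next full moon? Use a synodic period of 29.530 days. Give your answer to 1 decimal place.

10.8 days

Full moon occurs at elongation 180°, i.e. at age 29.530 × 180/360 = 14.765 d.
That is 14.765 − 4 = 10.765 days ahead.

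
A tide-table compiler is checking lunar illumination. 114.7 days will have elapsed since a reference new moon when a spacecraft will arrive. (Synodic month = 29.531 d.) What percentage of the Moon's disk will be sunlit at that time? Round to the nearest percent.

13%

114.7 d spans 3 complete synodic months (3 × 29.531 = 88.59 d) plus 26.11 d.
Phase angle: θ = 360°·(26.11 d)/(29.531 d) = 318.3°.
With cos θ = 0.746, the lit fraction is (1 − 0.746)/2 ≈ 0.127, so 13%.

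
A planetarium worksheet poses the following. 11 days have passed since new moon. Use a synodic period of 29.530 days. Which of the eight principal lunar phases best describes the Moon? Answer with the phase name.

waxing gibbous

θ ≈ 360° × 11/29.530 = 134°, which falls in the waxing gibbous sector.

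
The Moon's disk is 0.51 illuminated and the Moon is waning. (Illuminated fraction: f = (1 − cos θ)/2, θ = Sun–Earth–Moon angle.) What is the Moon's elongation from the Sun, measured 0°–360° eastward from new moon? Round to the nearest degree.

From f = (1 − cos θ)/2: cos θ = 1 − 2×0.51 = -0.020; arccos → 91.1°.
Since the Moon is past full (waning), take the reflex angle: θ = 360° − 91.1° = 268.9°.

269°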